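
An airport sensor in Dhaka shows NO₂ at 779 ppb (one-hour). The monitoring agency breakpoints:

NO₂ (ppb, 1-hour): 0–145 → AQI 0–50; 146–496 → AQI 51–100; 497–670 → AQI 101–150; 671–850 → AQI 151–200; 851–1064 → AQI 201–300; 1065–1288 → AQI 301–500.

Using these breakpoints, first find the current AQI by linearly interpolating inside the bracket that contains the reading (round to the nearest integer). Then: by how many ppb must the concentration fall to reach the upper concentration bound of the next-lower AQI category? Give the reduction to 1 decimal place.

NO₂: 779 lies in 671–850, so I_lo=151, I_hi=200, C_lo=671, C_hi=850.
(200−151)/(850−671) × (779−671) + 151 = 49/179 × 108 + 151 ≈ 180.56 → 181.
Current AQI 181 is in the Unhealthy range (151–200). The next-lower category tops out at AQI 150, whose upper concentration bound is 670 ppb.
Reduction needed = 779 − 670 = 109.0 ppb.

109.0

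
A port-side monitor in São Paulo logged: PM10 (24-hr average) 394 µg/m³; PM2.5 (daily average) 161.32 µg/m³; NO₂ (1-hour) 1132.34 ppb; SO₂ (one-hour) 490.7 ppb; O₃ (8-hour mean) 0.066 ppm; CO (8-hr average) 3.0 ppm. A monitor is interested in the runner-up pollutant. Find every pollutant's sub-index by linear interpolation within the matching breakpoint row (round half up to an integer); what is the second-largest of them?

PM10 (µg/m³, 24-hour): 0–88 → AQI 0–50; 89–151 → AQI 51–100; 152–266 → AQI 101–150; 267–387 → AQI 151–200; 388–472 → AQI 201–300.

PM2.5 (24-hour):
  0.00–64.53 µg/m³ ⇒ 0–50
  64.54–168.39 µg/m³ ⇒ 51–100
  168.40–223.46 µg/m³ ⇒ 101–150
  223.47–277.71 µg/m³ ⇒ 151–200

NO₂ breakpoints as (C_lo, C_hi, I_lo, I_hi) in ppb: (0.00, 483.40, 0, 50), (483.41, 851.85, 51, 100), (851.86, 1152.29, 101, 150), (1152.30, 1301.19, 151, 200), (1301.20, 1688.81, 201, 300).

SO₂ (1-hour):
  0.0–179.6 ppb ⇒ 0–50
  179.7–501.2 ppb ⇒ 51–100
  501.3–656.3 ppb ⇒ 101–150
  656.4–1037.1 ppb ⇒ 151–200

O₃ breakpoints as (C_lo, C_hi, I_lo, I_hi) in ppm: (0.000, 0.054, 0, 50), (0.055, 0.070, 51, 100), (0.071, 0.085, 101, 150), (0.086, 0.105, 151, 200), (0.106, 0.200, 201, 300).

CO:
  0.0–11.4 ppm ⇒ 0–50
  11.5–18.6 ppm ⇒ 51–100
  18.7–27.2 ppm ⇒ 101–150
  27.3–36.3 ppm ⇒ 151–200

147

PM10: 394 ∈ [388, 472] ↔ index [201, 300].
201 + (394−388)·(300−201)/(472−388) = 201 + 6·99/84 ≈ 208.07, so AQI = 208.
PM2.5: row 64.54–168.39 (AQI 51–100). (100−51)·(161.32−64.54)/(168.39−64.54) + 51 = 49·96.78/103.85 + 51 ≈ 96.66 → 97.
NO₂: 1132.34 ∈ [851.86, 1152.29] ↔ index [101, 150].
101 + (1132.34−851.86)·(150−101)/(1152.29−851.86) = 101 + 280.48·49/300.43 ≈ 146.75, so AQI = 147.
SO₂: 490.7 lies in 179.7–501.2, so I_lo=51, I_hi=100, C_lo=179.7, C_hi=501.2.
(100−51)/(501.2−179.7) × (490.7−179.7) + 51 = 49/321.5 × 311.0 + 51 ≈ 98.40 → 98.
O₃: row 0.055–0.070 (AQI 51–100). (100−51)·(0.066−0.055)/(0.070−0.055) + 51 = 49·0.011/0.015 + 51 ≈ 86.93 → 87.
CO: 3.0 lies in 0.0–11.4, so I_lo=0, I_hi=50, C_lo=0.0, C_hi=11.4.
(50−0)/(11.4−0.0) × (3.0−0.0) + 0 = 50/11.4 × 3.0 + 0 ≈ 13.16 → 13.
Sub-indices: PM10→208, PM2.5→97, NO₂→147, SO₂→98, O₃→87, CO→13. Ranked high→low: 208, 147, 98, 97, 87, 13. Second-highest sub-index = 147.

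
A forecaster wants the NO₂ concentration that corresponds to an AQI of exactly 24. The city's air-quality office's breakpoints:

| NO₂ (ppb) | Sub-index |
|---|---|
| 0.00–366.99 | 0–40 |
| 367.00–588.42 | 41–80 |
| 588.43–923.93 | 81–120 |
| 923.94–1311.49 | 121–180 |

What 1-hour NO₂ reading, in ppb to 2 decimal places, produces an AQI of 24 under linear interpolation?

220.19

AQI 24 lies in the 0–40 band, which corresponds to 0.00–366.99 ppb.
C = 0.00 + (24−0)×(366.99−0.00)/(40−0) = 0.00 + 24×366.99/40 ≈ 220.1940 ppb → 220.19 ppb to 2 dp.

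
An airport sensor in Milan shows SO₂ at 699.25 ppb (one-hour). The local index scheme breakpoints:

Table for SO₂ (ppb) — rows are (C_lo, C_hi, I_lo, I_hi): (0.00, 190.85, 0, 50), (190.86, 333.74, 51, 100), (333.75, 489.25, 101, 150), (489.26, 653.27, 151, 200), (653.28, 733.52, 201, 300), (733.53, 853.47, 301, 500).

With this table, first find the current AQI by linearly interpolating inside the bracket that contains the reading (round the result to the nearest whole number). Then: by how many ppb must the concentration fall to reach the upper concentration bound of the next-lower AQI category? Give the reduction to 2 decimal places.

SO₂: 699.25 ∈ [653.28, 733.52] ↔ index [201, 300].
201 + (699.25−653.28)·(300−201)/(733.52−653.28) = 201 + 45.97·99/80.24 ≈ 257.72, so AQI = 258.
Current AQI 258 is in the Very Unhealthy range (201–300). The next-lower category tops out at AQI 200, whose upper concentration bound is 653.27 ppb.
Reduction needed = 699.25 − 653.27 = 45.98 ppb.

45.98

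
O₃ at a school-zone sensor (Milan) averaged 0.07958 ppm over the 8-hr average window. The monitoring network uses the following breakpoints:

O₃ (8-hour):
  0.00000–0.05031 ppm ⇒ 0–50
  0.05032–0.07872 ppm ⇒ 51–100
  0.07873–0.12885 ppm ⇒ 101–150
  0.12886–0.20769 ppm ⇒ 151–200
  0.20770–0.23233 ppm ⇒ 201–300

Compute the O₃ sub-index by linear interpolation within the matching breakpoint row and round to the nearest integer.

O₃ 0.07958: bracket 0.07873–0.12885 → index 101–150; slope 49/0.05012, offset 0.00085.
AQI = 101 + 49/0.05012·0.00085 ≈ 101.83 ⇒ 102.
AQI 102 falls in the Unhealthy for Sensitive Groups category.

102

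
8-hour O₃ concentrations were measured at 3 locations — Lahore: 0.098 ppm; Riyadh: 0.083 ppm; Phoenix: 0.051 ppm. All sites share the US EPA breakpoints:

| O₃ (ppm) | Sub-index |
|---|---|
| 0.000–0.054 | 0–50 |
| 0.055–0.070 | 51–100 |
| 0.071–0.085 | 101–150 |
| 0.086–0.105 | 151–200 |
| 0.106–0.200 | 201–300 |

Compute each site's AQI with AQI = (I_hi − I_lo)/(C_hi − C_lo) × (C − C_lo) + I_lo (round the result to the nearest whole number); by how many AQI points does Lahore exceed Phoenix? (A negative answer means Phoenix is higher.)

135

Lahore 0.098: bracket 0.086–0.105 → index 151–200; slope 49/0.019, offset 0.012.
AQI = 151 + 49/0.019·0.012 ≈ 181.95 ⇒ 182.
Riyadh 0.083: bracket 0.071–0.085 → index 101–150; slope 49/0.014, offset 0.012.
AQI = 101 + 49/0.014·0.012 ≈ 143.00 ⇒ 143.
Phoenix 0.051: bracket 0.000–0.054 → index 0–50; slope 50/0.054, offset 0.051.
AQI = 0 + 50/0.054·0.051 ≈ 47.22 ⇒ 47.
AQIs: Lahore=182, Riyadh=143, Phoenix=47. Lahore (182) − Phoenix (47) = 135.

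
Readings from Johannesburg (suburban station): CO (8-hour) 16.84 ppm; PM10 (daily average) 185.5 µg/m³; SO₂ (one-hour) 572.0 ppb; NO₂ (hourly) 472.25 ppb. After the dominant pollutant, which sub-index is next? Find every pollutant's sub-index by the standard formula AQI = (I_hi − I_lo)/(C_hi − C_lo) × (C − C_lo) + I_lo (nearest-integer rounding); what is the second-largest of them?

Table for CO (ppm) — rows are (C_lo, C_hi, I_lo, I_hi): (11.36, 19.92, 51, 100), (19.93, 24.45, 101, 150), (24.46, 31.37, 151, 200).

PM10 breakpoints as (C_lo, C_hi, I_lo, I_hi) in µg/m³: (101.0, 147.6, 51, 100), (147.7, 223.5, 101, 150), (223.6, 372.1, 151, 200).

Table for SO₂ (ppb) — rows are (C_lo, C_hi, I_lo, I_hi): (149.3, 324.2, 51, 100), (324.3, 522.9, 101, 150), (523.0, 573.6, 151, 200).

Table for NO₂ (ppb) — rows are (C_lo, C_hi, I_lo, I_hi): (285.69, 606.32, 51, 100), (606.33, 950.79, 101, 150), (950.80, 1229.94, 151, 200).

125

CO 16.84: bracket 11.36–19.92 → index 51–100; slope 49/8.56, offset 5.48.
AQI = 51 + 49/8.56·5.48 ≈ 82.37 ⇒ 82.
PM10: 185.5 lies in 147.7–223.5, so I_lo=101, I_hi=150, C_lo=147.7, C_hi=223.5.
(150−101)/(223.5−147.7) × (185.5−147.7) + 101 = 49/75.8 × 37.8 + 101 ≈ 125.44 → 125.
SO₂: 572.0 lies in 523.0–573.6, so I_lo=151, I_hi=200, C_lo=523.0, C_hi=573.6.
(200−151)/(573.6−523.0) × (572.0−523.0) + 151 = 49/50.6 × 49.0 + 151 ≈ 198.45 → 198.
NO₂ 472.25: bracket 285.69–606.32 → index 51–100; slope 49/320.63, offset 186.56.
AQI = 51 + 49/320.63·186.56 ≈ 79.51 ⇒ 80.
Sub-indices: CO→82, PM10→125, SO₂→198, NO₂→80. Ranked high→low: 198, 125, 82, 80. Second-highest sub-index = 125.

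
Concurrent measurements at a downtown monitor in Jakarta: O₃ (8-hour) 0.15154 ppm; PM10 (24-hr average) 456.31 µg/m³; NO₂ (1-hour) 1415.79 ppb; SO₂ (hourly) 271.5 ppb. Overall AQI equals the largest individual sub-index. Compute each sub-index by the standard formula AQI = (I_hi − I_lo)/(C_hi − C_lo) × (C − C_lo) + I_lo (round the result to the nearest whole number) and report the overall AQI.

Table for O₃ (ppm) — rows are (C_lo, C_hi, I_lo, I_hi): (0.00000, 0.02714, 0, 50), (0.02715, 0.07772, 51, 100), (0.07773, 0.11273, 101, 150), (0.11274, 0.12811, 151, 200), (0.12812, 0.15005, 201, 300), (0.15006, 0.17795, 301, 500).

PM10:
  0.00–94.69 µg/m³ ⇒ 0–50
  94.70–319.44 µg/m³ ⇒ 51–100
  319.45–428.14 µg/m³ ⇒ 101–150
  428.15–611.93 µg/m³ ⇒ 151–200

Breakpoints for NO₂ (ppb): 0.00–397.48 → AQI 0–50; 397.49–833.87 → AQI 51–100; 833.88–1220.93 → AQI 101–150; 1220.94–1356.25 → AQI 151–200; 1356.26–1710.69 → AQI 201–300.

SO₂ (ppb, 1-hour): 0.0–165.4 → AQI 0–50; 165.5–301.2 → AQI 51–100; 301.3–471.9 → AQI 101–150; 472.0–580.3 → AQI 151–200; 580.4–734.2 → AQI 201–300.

312

O₃ 0.15154: bracket 0.15006–0.17795 → index 301–500; slope 199/0.02789, offset 0.00148.
AQI = 301 + 199/0.02789·0.00148 ≈ 311.56 ⇒ 312.
PM10: 456.31 lies in 428.15–611.93, so I_lo=151, I_hi=200, C_lo=428.15, C_hi=611.93.
(200−151)/(611.93−428.15) × (456.31−428.15) + 151 = 49/183.78 × 28.16 + 151 ≈ 158.51 → 159.
NO₂: row 1356.26–1710.69 (AQI 201–300). (300−201)·(1415.79−1356.26)/(1710.69−1356.26) + 201 = 99·59.53/354.43 + 201 ≈ 217.63 → 218.
SO₂: 271.5 lies in 165.5–301.2, so I_lo=51, I_hi=100, C_lo=165.5, C_hi=301.2.
(100−51)/(301.2−165.5) × (271.5−165.5) + 51 = 49/135.7 × 106.0 + 51 ≈ 89.28 → 89.
Sub-indices: O₃→312, PM10→159, NO₂→218, SO₂→89. Overall AQI = max = 312; dominant pollutant is O₃.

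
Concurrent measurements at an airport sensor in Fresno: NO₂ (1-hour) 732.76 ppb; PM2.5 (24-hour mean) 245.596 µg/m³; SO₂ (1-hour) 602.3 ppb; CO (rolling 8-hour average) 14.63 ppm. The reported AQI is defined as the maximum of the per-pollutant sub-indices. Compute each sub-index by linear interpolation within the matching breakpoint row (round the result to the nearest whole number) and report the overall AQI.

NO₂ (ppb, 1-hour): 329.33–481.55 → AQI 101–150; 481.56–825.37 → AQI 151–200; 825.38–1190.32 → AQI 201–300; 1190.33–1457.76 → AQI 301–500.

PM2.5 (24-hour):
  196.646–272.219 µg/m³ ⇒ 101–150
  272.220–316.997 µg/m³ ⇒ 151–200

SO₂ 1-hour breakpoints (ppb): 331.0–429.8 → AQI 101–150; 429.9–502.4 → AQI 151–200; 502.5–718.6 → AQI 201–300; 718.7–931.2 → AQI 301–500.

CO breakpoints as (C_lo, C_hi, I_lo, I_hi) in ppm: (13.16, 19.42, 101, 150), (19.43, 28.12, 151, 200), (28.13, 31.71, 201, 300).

247

NO₂: row 481.56–825.37 (AQI 151–200). (200−151)·(732.76−481.56)/(825.37−481.56) + 151 = 49·251.20/343.81 + 151 ≈ 186.80 → 187.
PM2.5: 245.596 lies in 196.646–272.219, so I_lo=101, I_hi=150, C_lo=196.646, C_hi=272.219.
(150−101)/(272.219−196.646) × (245.596−196.646) + 101 = 49/75.573 × 48.950 + 101 ≈ 132.74 → 133.
SO₂ 602.3: bracket 502.5–718.6 → index 201–300; slope 99/216.1, offset 99.8.
AQI = 201 + 99/216.1·99.8 ≈ 246.72 ⇒ 247.
CO: 14.63 ∈ [13.16, 19.42] ↔ index [101, 150].
101 + (14.63−13.16)·(150−101)/(19.42−13.16) = 101 + 1.47·49/6.26 ≈ 112.51, so AQI = 113.
Sub-indices: NO₂→187, PM2.5→133, SO₂→247, CO→113. Overall AQI = max = 247; dominant pollutant is SO₂.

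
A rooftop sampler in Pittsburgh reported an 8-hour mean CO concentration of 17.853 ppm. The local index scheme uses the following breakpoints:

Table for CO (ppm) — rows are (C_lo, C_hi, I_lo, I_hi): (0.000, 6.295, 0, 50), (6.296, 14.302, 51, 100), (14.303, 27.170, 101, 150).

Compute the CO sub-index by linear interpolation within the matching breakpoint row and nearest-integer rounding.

CO: 17.853 lies in 14.303–27.170, so I_lo=101, I_hi=150, C_lo=14.303, C_hi=27.170.
(150−101)/(27.170−14.303) × (17.853−14.303) + 101 = 49/12.867 × 3.550 + 101 ≈ 114.52 → 115.
AQI 115 falls in the Unhealthy for Sensitive Groups category.

115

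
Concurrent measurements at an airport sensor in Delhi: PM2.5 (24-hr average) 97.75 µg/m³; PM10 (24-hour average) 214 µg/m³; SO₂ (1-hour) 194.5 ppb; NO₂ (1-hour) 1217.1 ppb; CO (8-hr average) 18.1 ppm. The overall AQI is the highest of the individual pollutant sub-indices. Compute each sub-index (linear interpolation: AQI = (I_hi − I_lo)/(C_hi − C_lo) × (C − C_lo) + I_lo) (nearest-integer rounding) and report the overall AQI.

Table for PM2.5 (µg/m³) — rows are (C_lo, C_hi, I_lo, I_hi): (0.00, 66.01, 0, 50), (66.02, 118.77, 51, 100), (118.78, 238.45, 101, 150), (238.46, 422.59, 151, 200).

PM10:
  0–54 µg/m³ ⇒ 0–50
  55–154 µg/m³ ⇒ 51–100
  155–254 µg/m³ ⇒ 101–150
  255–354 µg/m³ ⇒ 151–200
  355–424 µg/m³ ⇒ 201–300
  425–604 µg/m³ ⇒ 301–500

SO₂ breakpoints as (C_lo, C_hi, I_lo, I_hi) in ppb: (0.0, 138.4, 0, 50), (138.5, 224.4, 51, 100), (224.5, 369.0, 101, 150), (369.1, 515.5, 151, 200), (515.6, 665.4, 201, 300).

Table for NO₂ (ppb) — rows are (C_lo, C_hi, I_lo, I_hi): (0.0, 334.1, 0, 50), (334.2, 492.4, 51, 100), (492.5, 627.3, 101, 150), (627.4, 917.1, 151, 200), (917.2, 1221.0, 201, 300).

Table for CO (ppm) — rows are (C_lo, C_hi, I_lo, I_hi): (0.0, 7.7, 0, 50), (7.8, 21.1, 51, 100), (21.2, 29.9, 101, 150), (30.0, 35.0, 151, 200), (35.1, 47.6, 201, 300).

PM2.5 97.75: bracket 66.02–118.77 → index 51–100; slope 49/52.75, offset 31.73.
AQI = 51 + 49/52.75·31.73 ≈ 80.47 ⇒ 80.
PM10: 214 lies in 155–254, so I_lo=101, I_hi=150, C_lo=155, C_hi=254.
(150−101)/(254−155) × (214−155) + 101 = 49/99 × 59 + 101 ≈ 130.20 → 130.
SO₂: row 138.5–224.4 (AQI 51–100). (100−51)·(194.5−138.5)/(224.4−138.5) + 51 = 49·56.0/85.9 + 51 ≈ 82.94 → 83.
NO₂: row 917.2–1221.0 (AQI 201–300). (300−201)·(1217.1−917.2)/(1221.0−917.2) + 201 = 99·299.9/303.8 + 201 ≈ 298.73 → 299.
CO: 18.1 lies in 7.8–21.1, so I_lo=51, I_hi=100, C_lo=7.8, C_hi=21.1.
(100−51)/(21.1−7.8) × (18.1−7.8) + 51 = 49/13.3 × 10.3 + 51 ≈ 88.95 → 89.
Sub-indices: PM2.5→80, PM10→130, SO₂→83, NO₂→299, CO→89. Overall AQI = max = 299; dominant pollutant is NO₂.

299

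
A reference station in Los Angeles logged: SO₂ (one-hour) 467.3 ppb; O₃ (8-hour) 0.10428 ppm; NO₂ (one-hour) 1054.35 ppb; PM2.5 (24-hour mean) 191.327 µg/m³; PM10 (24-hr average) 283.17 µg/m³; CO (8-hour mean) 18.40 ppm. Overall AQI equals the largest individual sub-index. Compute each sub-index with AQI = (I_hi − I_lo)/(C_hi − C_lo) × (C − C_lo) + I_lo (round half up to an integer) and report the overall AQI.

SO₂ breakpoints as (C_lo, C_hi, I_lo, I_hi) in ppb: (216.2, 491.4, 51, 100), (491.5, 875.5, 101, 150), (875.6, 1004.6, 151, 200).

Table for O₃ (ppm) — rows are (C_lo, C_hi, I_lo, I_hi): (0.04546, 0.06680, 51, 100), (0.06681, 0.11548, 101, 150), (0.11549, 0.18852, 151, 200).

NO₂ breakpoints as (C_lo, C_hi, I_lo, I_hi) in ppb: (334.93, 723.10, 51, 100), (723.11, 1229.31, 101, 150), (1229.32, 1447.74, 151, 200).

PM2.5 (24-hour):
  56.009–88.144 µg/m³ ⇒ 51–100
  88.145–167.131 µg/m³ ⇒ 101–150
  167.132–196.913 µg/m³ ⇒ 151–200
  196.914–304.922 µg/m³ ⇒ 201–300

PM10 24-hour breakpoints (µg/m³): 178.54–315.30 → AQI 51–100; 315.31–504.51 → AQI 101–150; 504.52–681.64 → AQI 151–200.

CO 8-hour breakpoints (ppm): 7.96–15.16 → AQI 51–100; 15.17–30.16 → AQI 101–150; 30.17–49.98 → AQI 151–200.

191

SO₂: row 216.2–491.4 (AQI 51–100). (100−51)·(467.3−216.2)/(491.4−216.2) + 51 = 49·251.1/275.2 + 51 ≈ 95.71 → 96.
O₃: 0.10428 ∈ [0.06681, 0.11548] ↔ index [101, 150].
101 + (0.10428−0.06681)·(150−101)/(0.11548−0.06681) = 101 + 0.03747·49/0.04867 ≈ 138.72, so AQI = 139.
NO₂: 1054.35 lies in 723.11–1229.31, so I_lo=101, I_hi=150, C_lo=723.11, C_hi=1229.31.
(150−101)/(1229.31−723.11) × (1054.35−723.11) + 101 = 49/506.20 × 331.24 + 101 ≈ 133.06 → 133.
PM2.5: 191.327 lies in 167.132–196.913, so I_lo=151, I_hi=200, C_lo=167.132, C_hi=196.913.
(200−151)/(196.913−167.132) × (191.327−167.132) + 151 = 49/29.781 × 24.195 + 151 ≈ 190.81 → 191.
PM10 283.17: bracket 178.54–315.30 → index 51–100; slope 49/136.76, offset 104.63.
AQI = 51 + 49/136.76·104.63 ≈ 88.49 ⇒ 88.
CO: row 15.17–30.16 (AQI 101–150). (150−101)·(18.40−15.17)/(30.16−15.17) + 101 = 49·3.23/14.99 + 101 ≈ 111.56 → 112.
Sub-indices: SO₂→96, O₃→139, NO₂→133, PM2.5→191, PM10→88, CO→112. Overall AQI = max = 191; dominant pollutant is PM2.5.
AQI 191: Unhealthy.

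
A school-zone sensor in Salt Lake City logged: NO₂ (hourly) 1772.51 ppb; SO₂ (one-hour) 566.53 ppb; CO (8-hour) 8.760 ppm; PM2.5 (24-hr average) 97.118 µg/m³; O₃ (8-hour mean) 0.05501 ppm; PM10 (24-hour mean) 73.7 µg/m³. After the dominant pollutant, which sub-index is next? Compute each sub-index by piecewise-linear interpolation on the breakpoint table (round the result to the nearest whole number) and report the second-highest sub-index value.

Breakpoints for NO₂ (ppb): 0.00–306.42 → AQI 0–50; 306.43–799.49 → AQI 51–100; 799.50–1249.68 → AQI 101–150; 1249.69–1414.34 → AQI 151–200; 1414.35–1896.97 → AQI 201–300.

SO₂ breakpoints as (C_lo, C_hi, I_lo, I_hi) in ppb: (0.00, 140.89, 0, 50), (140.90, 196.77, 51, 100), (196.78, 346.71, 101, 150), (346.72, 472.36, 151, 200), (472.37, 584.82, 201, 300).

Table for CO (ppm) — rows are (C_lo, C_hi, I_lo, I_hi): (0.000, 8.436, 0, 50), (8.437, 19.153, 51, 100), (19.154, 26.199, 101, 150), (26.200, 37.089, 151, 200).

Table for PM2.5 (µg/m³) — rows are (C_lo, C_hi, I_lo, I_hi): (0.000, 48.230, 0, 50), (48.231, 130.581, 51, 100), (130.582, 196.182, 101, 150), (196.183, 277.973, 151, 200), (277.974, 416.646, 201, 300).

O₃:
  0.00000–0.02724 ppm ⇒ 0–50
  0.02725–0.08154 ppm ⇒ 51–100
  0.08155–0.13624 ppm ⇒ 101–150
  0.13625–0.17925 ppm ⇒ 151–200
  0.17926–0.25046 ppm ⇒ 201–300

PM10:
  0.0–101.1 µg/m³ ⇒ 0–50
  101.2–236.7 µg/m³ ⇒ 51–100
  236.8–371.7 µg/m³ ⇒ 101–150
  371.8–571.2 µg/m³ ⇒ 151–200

274

NO₂: row 1414.35–1896.97 (AQI 201–300). (300−201)·(1772.51−1414.35)/(1896.97−1414.35) + 201 = 99·358.16/482.62 + 201 ≈ 274.47 → 274.
SO₂: row 472.37–584.82 (AQI 201–300). (300−201)·(566.53−472.37)/(584.82−472.37) + 201 = 99·94.16/112.45 + 201 ≈ 283.90 → 284.
CO 8.760: bracket 8.437–19.153 → index 51–100; slope 49/10.716, offset 0.323.
AQI = 51 + 49/10.716·0.323 ≈ 52.48 ⇒ 52.
PM2.5: row 48.231–130.581 (AQI 51–100). (100−51)·(97.118−48.231)/(130.581−48.231) + 51 = 49·48.887/82.350 + 51 ≈ 80.09 → 80.
O₃ 0.05501: bracket 0.02725–0.08154 → index 51–100; slope 49/0.05429, offset 0.02776.
AQI = 51 + 49/0.05429·0.02776 ≈ 76.06 ⇒ 76.
PM10: row 0.0–101.1 (AQI 0–50). (50−0)·(73.7−0.0)/(101.1−0.0) + 0 = 50·73.7/101.1 + 0 ≈ 36.45 → 36.
Sub-indices: NO₂→274, SO₂→284, CO→52, PM2.5→80, O₃→76, PM10→36. Ranked high→low: 284, 274, 80, 76, 52, 36. Second-highest sub-index = 274.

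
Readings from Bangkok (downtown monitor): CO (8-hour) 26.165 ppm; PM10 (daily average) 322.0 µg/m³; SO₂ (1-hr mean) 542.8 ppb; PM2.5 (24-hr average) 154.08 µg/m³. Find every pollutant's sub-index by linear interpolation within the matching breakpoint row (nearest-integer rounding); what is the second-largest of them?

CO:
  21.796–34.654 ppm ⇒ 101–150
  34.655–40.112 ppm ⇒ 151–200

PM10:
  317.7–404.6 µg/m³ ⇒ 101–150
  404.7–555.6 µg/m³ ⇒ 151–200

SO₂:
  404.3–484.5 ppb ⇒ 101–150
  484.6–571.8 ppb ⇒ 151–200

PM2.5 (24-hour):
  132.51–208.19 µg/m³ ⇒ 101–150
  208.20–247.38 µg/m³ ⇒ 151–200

CO: 26.165 lies in 21.796–34.654, so I_lo=101, I_hi=150, C_lo=21.796, C_hi=34.654.
(150−101)/(34.654−21.796) × (26.165−21.796) + 101 = 49/12.858 × 4.369 + 101 ≈ 117.65 → 118.
PM10 322.0: bracket 317.7–404.6 → index 101–150; slope 49/86.9, offset 4.3.
AQI = 101 + 49/86.9·4.3 ≈ 103.42 ⇒ 103.
SO₂: 542.8 ∈ [484.6, 571.8] ↔ index [151, 200].
151 + (542.8−484.6)·(200−151)/(571.8−484.6) = 151 + 58.2·49/87.2 ≈ 183.70, so AQI = 184.
PM2.5: row 132.51–208.19 (AQI 101–150). (150−101)·(154.08−132.51)/(208.19−132.51) + 101 = 49·21.57/75.68 + 101 ≈ 114.97 → 115.
Sub-indices: CO→118, PM10→103, SO₂→184, PM2.5→115. Ranked high→low: 184, 118, 115, 103. Second-highest sub-index = 118.

118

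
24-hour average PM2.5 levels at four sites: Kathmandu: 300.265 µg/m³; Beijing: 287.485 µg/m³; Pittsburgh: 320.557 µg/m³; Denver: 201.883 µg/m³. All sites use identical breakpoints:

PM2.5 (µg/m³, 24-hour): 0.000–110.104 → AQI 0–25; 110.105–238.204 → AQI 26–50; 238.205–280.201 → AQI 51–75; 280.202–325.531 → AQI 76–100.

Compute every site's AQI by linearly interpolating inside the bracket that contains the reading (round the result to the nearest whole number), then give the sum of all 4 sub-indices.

Kathmandu 300.265: bracket 280.202–325.531 → index 76–100; slope 24/45.329, offset 20.063.
AQI = 76 + 24/45.329·20.063 ≈ 86.62 ⇒ 87.
Beijing: 287.485 ∈ [280.202, 325.531] ↔ index [76, 100].
76 + (287.485−280.202)·(100−76)/(325.531−280.202) = 76 + 7.283·24/45.329 ≈ 79.86, so AQI = 80.
Pittsburgh: row 280.202–325.531 (AQI 76–100). (100−76)·(320.557−280.202)/(325.531−280.202) + 76 = 24·40.355/45.329 + 76 ≈ 97.37 → 97.
Denver: 201.883 lies in 110.105–238.204, so I_lo=26, I_hi=50, C_lo=110.105, C_hi=238.204.
(50−26)/(238.204−110.105) × (201.883−110.105) + 26 = 24/128.099 × 91.778 + 26 ≈ 43.20 → 43.
AQIs: Kathmandu=87, Beijing=80, Pittsburgh=97, Denver=43. Sum = 87 + 80 + 97 + 43 = 307.

307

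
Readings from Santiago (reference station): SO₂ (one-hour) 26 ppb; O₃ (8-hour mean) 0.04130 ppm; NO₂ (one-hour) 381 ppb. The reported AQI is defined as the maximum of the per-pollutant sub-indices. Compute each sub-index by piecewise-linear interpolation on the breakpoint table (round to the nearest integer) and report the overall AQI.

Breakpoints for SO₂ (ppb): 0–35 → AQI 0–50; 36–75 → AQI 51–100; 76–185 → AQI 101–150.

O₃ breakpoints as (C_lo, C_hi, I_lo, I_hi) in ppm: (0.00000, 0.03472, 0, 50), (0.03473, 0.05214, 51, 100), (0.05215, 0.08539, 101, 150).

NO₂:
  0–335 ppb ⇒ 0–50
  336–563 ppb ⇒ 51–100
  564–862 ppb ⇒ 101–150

SO₂ 26: bracket 0–35 → index 0–50; slope 50/35, offset 26.
AQI = 0 + 50/35·26 ≈ 37.14 ⇒ 37.
O₃: row 0.03473–0.05214 (AQI 51–100). (100−51)·(0.04130−0.03473)/(0.05214−0.03473) + 51 = 49·0.00657/0.01741 + 51 ≈ 69.49 → 69.
NO₂ 381: bracket 336–563 → index 51–100; slope 49/227, offset 45.
AQI = 51 + 49/227·45 ≈ 60.71 ⇒ 61.
Sub-indices: SO₂→37, O₃→69, NO₂→61. Overall AQI = max = 69; dominant pollutant is O₃.

69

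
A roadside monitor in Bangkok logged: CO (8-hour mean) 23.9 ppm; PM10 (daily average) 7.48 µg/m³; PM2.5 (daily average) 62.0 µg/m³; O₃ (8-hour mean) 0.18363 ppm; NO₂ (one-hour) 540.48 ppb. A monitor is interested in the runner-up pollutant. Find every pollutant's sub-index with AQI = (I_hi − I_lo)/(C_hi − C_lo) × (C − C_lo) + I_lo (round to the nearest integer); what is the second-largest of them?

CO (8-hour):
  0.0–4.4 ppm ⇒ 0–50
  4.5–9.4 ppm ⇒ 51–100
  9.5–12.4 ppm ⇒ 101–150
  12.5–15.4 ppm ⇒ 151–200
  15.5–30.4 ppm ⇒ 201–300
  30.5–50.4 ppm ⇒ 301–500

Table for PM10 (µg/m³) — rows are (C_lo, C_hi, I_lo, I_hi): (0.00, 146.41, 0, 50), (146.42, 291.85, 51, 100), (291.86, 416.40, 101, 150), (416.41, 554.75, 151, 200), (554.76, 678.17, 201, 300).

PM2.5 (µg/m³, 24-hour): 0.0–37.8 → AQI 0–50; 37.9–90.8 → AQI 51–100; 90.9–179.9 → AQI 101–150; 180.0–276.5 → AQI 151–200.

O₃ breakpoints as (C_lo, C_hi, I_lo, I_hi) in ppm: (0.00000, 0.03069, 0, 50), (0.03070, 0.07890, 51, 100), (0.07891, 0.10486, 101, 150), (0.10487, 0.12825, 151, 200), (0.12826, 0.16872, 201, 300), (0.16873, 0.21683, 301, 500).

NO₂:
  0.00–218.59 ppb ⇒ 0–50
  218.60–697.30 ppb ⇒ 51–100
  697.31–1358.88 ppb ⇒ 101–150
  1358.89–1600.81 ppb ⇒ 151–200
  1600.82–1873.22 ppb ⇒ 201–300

257

CO: 23.9 ∈ [15.5, 30.4] ↔ index [201, 300].
201 + (23.9−15.5)·(300−201)/(30.4−15.5) = 201 + 8.4·99/14.9 ≈ 256.81, so AQI = 257.
PM10: 7.48 ∈ [0.00, 146.41] ↔ index [0, 50].
0 + (7.48−0.00)·(50−0)/(146.41−0.00) = 0 + 7.48·50/146.41 ≈ 2.55, so AQI = 3.
PM2.5: row 37.9–90.8 (AQI 51–100). (100−51)·(62.0−37.9)/(90.8−37.9) + 51 = 49·24.1/52.9 + 51 ≈ 73.32 → 73.
O₃ 0.18363: bracket 0.16873–0.21683 → index 301–500; slope 199/0.04810, offset 0.01490.
AQI = 301 + 199/0.04810·0.01490 ≈ 362.64 ⇒ 363.
NO₂: row 218.60–697.30 (AQI 51–100). (100−51)·(540.48−218.60)/(697.30−218.60) + 51 = 49·321.88/478.70 + 51 ≈ 83.95 → 84.
Sub-indices: CO→257, PM10→3, PM2.5→73, O₃→363, NO₂→84. Ranked high→low: 363, 257, 84, 73, 3. Second-highest sub-index = 257.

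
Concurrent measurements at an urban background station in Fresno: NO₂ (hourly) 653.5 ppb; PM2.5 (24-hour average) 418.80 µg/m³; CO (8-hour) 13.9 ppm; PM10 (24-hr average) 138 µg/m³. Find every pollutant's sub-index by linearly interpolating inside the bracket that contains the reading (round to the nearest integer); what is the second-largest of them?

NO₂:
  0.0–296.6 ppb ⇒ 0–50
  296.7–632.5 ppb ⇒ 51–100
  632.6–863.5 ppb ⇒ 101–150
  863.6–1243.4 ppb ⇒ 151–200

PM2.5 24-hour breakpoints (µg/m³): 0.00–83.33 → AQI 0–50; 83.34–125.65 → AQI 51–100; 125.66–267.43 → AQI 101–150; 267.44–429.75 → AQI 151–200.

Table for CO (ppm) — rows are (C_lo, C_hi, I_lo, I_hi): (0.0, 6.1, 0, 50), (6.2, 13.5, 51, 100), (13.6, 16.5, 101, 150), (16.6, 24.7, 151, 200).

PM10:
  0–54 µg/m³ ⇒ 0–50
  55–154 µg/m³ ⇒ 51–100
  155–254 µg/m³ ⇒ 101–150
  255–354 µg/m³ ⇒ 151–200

NO₂: row 632.6–863.5 (AQI 101–150). (150−101)·(653.5−632.6)/(863.5−632.6) + 101 = 49·20.9/230.9 + 101 ≈ 105.44 → 105.
PM2.5: 418.80 lies in 267.44–429.75, so I_lo=151, I_hi=200, C_lo=267.44, C_hi=429.75.
(200−151)/(429.75−267.44) × (418.80−267.44) + 151 = 49/162.31 × 151.36 + 151 ≈ 196.69 → 197.
CO: 13.9 lies in 13.6–16.5, so I_lo=101, I_hi=150, C_lo=13.6, C_hi=16.5.
(150−101)/(16.5−13.6) × (13.9−13.6) + 101 = 49/2.9 × 0.3 + 101 ≈ 106.07 → 106.
PM10: 138 ∈ [55, 154] ↔ index [51, 100].
51 + (138−55)·(100−51)/(154−55) = 51 + 83·49/99 ≈ 92.08, so AQI = 92.
Sub-indices: NO₂→105, PM2.5→197, CO→106, PM10→92. Ranked high→low: 197, 106, 105, 92. Second-highest sub-index = 106.

106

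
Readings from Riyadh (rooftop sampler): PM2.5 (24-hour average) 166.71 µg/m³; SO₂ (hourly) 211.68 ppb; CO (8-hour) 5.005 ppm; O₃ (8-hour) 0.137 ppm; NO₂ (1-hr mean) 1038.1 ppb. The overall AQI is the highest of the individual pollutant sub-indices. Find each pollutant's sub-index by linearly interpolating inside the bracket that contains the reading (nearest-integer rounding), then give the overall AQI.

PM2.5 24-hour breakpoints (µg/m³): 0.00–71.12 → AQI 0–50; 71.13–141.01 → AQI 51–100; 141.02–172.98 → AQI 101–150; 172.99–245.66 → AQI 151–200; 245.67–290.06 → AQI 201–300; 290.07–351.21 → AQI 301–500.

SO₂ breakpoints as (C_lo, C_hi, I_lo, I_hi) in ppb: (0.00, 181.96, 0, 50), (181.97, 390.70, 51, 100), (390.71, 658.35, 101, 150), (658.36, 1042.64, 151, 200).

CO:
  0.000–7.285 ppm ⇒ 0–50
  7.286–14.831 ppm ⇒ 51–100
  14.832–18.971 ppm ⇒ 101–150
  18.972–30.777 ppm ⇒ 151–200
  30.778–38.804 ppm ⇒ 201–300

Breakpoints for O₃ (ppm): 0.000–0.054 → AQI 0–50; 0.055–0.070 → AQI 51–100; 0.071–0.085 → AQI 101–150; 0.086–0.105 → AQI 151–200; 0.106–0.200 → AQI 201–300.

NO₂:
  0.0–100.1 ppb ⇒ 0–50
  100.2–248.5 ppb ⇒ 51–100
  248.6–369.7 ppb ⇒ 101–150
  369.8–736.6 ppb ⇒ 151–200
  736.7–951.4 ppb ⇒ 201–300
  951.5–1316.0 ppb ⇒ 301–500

348

PM2.5: row 141.02–172.98 (AQI 101–150). (150−101)·(166.71−141.02)/(172.98−141.02) + 101 = 49·25.69/31.96 + 101 ≈ 140.39 → 140.
SO₂: 211.68 lies in 181.97–390.70, so I_lo=51, I_hi=100, C_lo=181.97, C_hi=390.70.
(100−51)/(390.70−181.97) × (211.68−181.97) + 51 = 49/208.73 × 29.71 + 51 ≈ 57.97 → 58.
CO: 5.005 lies in 0.000–7.285, so I_lo=0, I_hi=50, C_lo=0.000, C_hi=7.285.
(50−0)/(7.285−0.000) × (5.005−0.000) + 0 = 50/7.285 × 5.005 + 0 ≈ 34.35 → 34.
O₃: 0.137 lies in 0.106–0.200, so I_lo=201, I_hi=300, C_lo=0.106, C_hi=0.200.
(300−201)/(0.200−0.106) × (0.137−0.106) + 201 = 99/0.094 × 0.031 + 201 ≈ 233.65 → 234.
NO₂: 1038.1 lies in 951.5–1316.0, so I_lo=301, I_hi=500, C_lo=951.5, C_hi=1316.0.
(500−301)/(1316.0−951.5) × (1038.1−951.5) + 301 = 199/364.5 × 86.6 + 301 ≈ 348.28 → 348.
Sub-indices: PM2.5→140, SO₂→58, CO→34, O₃→234, NO₂→348. Overall AQI = max = 348; dominant pollutant is NO₂.
AQI 348: Hazardous.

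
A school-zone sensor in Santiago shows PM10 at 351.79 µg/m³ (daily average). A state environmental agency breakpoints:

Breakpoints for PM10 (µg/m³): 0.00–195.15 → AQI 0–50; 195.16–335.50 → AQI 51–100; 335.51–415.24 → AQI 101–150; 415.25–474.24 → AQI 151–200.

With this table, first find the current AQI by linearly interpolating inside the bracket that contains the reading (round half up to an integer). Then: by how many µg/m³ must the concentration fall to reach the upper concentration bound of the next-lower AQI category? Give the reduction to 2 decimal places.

PM10: row 335.51–415.24 (AQI 101–150). (150−101)·(351.79−335.51)/(415.24−335.51) + 101 = 49·16.28/79.73 + 101 ≈ 111.01 → 111.
Current AQI 111 is in the Unhealthy for Sensitive Groups range (101–150). The next-lower category tops out at AQI 100, whose upper concentration bound is 335.50 µg/m³.
Reduction needed = 351.79 − 335.50 = 16.29 µg/m³.

16.29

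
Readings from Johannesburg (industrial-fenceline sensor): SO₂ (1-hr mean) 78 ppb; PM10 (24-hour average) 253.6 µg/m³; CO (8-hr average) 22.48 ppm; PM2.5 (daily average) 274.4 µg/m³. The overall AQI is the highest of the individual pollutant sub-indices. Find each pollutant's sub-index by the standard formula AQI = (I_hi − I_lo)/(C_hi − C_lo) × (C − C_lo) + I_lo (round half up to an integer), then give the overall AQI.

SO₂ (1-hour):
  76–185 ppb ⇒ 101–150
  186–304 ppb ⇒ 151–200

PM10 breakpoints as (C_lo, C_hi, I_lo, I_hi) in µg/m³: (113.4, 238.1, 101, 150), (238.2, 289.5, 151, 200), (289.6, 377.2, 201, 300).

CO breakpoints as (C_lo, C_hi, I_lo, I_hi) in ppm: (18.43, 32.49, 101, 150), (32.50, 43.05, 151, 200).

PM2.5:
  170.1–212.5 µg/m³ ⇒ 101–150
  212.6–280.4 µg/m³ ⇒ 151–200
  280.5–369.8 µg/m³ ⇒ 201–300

SO₂: 78 lies in 76–185, so I_lo=101, I_hi=150, C_lo=76, C_hi=185.
(150−101)/(185−76) × (78−76) + 101 = 49/109 × 2 + 101 ≈ 101.90 → 102.
PM10: 253.6 lies in 238.2–289.5, so I_lo=151, I_hi=200, C_lo=238.2, C_hi=289.5.
(200−151)/(289.5−238.2) × (253.6−238.2) + 151 = 49/51.3 × 15.4 + 151 ≈ 165.71 → 166.
CO: 22.48 ∈ [18.43, 32.49] ↔ index [101, 150].
101 + (22.48−18.43)·(150−101)/(32.49−18.43) = 101 + 4.05·49/14.06 ≈ 115.11, so AQI = 115.
PM2.5: 274.4 lies in 212.6–280.4, so I_lo=151, I_hi=200, C_lo=212.6, C_hi=280.4.
(200−151)/(280.4−212.6) × (274.4−212.6) + 151 = 49/67.8 × 61.8 + 151 ≈ 195.66 → 196.
Sub-indices: SO₂→102, PM10→166, CO→115, PM2.5→196. Overall AQI = max = 196; dominant pollutant is PM2.5.

196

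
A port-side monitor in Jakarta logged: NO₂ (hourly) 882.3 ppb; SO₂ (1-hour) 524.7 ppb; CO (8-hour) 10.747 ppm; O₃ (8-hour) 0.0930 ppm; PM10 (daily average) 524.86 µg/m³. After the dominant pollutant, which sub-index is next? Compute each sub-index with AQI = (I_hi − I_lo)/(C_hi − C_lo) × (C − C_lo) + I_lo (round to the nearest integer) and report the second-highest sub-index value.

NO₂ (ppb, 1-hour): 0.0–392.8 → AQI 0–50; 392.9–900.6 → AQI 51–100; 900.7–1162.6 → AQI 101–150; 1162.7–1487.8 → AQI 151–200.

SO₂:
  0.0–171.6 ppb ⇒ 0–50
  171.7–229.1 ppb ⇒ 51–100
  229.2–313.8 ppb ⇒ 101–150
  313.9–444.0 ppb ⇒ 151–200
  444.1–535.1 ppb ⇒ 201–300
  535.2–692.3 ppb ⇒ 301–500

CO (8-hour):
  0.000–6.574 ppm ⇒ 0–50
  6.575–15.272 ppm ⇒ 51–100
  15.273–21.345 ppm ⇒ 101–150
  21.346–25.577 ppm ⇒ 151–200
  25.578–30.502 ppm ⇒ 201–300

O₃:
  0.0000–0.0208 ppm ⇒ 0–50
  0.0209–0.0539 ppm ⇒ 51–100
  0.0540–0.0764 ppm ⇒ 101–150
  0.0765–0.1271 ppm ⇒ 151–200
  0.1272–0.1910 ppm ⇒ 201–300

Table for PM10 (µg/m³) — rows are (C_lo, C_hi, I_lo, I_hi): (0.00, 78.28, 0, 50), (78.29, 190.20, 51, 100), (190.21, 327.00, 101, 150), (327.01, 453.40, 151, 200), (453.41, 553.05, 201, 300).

272

NO₂ 882.3: bracket 392.9–900.6 → index 51–100; slope 49/507.7, offset 489.4.
AQI = 51 + 49/507.7·489.4 ≈ 98.23 ⇒ 98.
SO₂: 524.7 ∈ [444.1, 535.1] ↔ index [201, 300].
201 + (524.7−444.1)·(300−201)/(535.1−444.1) = 201 + 80.6·99/91.0 ≈ 288.69, so AQI = 289.
CO: 10.747 ∈ [6.575, 15.272] ↔ index [51, 100].
51 + (10.747−6.575)·(100−51)/(15.272−6.575) = 51 + 4.172·49/8.697 ≈ 74.51, so AQI = 75.
O₃: 0.0930 ∈ [0.0765, 0.1271] ↔ index [151, 200].
151 + (0.0930−0.0765)·(200−151)/(0.1271−0.0765) = 151 + 0.0165·49/0.0506 ≈ 166.98, so AQI = 167.
PM10: 524.86 lies in 453.41–553.05, so I_lo=201, I_hi=300, C_lo=453.41, C_hi=553.05.
(300−201)/(553.05−453.41) × (524.86−453.41) + 201 = 99/99.64 × 71.45 + 201 ≈ 271.99 → 272.
Sub-indices: NO₂→98, SO₂→289, CO→75, O₃→167, PM10→272. Ranked high→low: 289, 272, 167, 98, 75. Second-highest sub-index = 272.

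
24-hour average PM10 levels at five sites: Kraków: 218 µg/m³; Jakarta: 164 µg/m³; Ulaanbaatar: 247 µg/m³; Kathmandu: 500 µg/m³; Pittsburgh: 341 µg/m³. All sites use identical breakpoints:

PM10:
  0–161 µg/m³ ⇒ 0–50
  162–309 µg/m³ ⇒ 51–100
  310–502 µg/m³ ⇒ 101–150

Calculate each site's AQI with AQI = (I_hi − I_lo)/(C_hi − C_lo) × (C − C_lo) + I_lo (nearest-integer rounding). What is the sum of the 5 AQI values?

459

Kraków: 218 ∈ [162, 309] ↔ index [51, 100].
51 + (218−162)·(100−51)/(309−162) = 51 + 56·49/147 ≈ 69.67, so AQI = 70.
Jakarta: 164 ∈ [162, 309] ↔ index [51, 100].
51 + (164−162)·(100−51)/(309−162) = 51 + 2·49/147 ≈ 51.67, so AQI = 52.
Ulaanbaatar: 247 ∈ [162, 309] ↔ index [51, 100].
51 + (247−162)·(100−51)/(309−162) = 51 + 85·49/147 ≈ 79.33, so AQI = 79.
Kathmandu: 500 ∈ [310, 502] ↔ index [101, 150].
101 + (500−310)·(150−101)/(502−310) = 101 + 190·49/192 ≈ 149.49, so AQI = 149.
Pittsburgh: 341 ∈ [310, 502] ↔ index [101, 150].
101 + (341−310)·(150−101)/(502−310) = 101 + 31·49/192 ≈ 108.91, so AQI = 109.
AQIs: Kraków=70, Jakarta=52, Ulaanbaatar=79, Kathmandu=149, Pittsburgh=109. Sum = 70 + 52 + 79 + 149 + 109 = 459.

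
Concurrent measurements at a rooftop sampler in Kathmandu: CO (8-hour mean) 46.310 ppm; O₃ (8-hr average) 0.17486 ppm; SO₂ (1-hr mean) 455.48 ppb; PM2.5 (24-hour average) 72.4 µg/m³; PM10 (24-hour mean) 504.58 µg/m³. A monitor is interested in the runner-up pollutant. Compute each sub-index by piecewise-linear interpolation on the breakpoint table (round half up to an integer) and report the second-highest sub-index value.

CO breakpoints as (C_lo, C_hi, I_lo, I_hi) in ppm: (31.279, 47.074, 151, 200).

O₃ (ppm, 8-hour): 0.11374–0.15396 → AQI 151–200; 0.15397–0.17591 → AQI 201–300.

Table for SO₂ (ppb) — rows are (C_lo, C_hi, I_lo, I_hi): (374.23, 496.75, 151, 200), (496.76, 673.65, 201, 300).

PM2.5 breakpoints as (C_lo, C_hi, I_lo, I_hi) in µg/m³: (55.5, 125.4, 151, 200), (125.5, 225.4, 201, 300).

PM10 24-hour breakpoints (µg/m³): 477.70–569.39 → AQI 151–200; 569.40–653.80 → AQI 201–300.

198

CO: row 31.279–47.074 (AQI 151–200). (200−151)·(46.310−31.279)/(47.074−31.279) + 151 = 49·15.031/15.795 + 151 ≈ 197.63 → 198.
O₃ 0.17486: bracket 0.15397–0.17591 → index 201–300; slope 99/0.02194, offset 0.02089.
AQI = 201 + 99/0.02194·0.02089 ≈ 295.26 ⇒ 295.
SO₂: row 374.23–496.75 (AQI 151–200). (200−151)·(455.48−374.23)/(496.75−374.23) + 151 = 49·81.25/122.52 + 151 ≈ 183.49 → 183.
PM2.5: 72.4 ∈ [55.5, 125.4] ↔ index [151, 200].
151 + (72.4−55.5)·(200−151)/(125.4−55.5) = 151 + 16.9·49/69.9 ≈ 162.85, so AQI = 163.
PM10: row 477.70–569.39 (AQI 151–200). (200−151)·(504.58−477.70)/(569.39−477.70) + 151 = 49·26.88/91.69 + 151 ≈ 165.36 → 165.
Sub-indices: CO→198, O₃→295, SO₂→183, PM2.5→163, PM10→165. Ranked high→low: 295, 198, 183, 165, 163. Second-highest sub-index = 198.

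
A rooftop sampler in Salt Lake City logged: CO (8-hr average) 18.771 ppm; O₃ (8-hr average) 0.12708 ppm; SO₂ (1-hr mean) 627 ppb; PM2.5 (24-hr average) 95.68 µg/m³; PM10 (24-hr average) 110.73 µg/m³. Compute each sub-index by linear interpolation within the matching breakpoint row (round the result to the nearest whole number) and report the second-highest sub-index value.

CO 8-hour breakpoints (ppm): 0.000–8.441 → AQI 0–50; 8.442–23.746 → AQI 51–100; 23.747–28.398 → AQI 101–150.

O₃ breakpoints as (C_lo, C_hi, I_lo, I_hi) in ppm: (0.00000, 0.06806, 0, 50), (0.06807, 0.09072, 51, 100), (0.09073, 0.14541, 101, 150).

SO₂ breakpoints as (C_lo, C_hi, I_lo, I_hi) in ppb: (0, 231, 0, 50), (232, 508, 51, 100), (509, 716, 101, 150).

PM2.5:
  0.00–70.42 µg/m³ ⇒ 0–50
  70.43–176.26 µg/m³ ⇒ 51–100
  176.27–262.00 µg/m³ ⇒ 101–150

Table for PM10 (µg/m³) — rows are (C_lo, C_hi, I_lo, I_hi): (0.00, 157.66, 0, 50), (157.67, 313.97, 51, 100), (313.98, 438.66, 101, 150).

CO: row 8.442–23.746 (AQI 51–100). (100−51)·(18.771−8.442)/(23.746−8.442) + 51 = 49·10.329/15.304 + 51 ≈ 84.07 → 84.
O₃: row 0.09073–0.14541 (AQI 101–150). (150−101)·(0.12708−0.09073)/(0.14541−0.09073) + 101 = 49·0.03635/0.05468 + 101 ≈ 133.57 → 134.
SO₂ 627: bracket 509–716 → index 101–150; slope 49/207, offset 118.
AQI = 101 + 49/207·118 ≈ 128.93 ⇒ 129.
PM2.5: 95.68 lies in 70.43–176.26, so I_lo=51, I_hi=100, C_lo=70.43, C_hi=176.26.
(100−51)/(176.26−70.43) × (95.68−70.43) + 51 = 49/105.83 × 25.25 + 51 ≈ 62.69 → 63.
PM10: row 0.00–157.66 (AQI 0–50). (50−0)·(110.73−0.00)/(157.66−0.00) + 0 = 50·110.73/157.66 + 0 ≈ 35.12 → 35.
Sub-indices: CO→84, O₃→134, SO₂→129, PM2.5→63, PM10→35. Ranked high→low: 134, 129, 84, 63, 35. Second-highest sub-index = 129.

129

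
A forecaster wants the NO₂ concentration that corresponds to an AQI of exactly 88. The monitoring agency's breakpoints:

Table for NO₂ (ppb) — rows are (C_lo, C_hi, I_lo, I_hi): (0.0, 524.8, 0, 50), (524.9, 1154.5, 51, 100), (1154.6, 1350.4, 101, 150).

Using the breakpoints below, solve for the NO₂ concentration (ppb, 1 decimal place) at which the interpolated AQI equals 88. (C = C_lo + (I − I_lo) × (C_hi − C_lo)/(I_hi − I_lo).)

AQI 88 lies in the 51–100 band, which corresponds to 524.9–1154.5 ppb.
C = 524.9 + (88−51)×(1154.5−524.9)/(100−51) = 524.9 + 37×629.6/49 ≈ 1000.312 ppb → 1000.3 ppb to 1 dp.

1000.3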